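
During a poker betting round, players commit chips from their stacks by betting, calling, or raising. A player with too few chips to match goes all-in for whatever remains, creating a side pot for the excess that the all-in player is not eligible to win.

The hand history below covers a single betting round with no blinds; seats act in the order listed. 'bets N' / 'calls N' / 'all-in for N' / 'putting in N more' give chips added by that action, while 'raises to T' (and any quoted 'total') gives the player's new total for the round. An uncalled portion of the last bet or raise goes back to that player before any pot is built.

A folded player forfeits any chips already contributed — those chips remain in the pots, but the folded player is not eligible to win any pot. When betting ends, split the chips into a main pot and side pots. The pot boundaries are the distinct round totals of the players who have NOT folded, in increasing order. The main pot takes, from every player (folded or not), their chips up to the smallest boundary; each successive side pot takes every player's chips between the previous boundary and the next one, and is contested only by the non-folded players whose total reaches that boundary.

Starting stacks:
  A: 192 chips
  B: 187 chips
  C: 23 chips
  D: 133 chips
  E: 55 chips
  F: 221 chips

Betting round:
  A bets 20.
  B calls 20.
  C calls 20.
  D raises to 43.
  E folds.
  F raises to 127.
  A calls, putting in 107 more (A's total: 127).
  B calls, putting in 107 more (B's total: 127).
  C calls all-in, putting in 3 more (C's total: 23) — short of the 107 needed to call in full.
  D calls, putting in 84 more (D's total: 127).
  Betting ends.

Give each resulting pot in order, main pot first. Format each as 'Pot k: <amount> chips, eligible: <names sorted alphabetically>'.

Contributions: A=127, B=127, C=23, D=127, F=127
Folded: E
Pot levels (distinct totals of non-folded players): 23, 127
Layer 1-23: 23 each from A, B, C, D, F = 23*5 = 115 chips; eligible A, B, C, D, F
Layer 24-127: 104 each from A, B, D, F = 104*4 = 416 chips; eligible A, B, D, F

Pot 1: 115 chips, eligible: A, B, C, D, F
Pot 2: 416 chips, eligible: A, B, D, F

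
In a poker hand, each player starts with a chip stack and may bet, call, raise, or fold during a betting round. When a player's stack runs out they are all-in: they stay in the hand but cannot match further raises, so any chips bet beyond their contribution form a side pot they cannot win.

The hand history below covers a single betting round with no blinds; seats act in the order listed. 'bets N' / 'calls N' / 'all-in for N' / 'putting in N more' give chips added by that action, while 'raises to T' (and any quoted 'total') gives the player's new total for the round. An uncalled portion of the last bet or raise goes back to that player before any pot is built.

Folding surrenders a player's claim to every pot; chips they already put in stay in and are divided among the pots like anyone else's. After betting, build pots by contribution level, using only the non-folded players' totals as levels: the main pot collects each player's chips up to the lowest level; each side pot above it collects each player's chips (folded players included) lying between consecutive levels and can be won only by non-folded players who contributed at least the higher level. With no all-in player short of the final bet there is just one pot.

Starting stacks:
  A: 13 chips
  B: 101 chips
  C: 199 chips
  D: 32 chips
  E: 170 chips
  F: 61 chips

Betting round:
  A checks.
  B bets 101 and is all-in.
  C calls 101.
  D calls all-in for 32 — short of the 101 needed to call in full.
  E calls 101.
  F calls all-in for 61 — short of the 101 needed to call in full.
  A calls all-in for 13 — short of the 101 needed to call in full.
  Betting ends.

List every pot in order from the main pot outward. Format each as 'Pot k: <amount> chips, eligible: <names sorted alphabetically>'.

Pot 1: 78 chips, eligible: A, B, C, D, E, F
Pot 2: 95 chips, eligible: B, C, D, E, F
Pot 3: 116 chips, eligible: B, C, E, F
Pot 4: 120 chips, eligible: B, C, E

Derivation:
Contributions: A=13, B=101, C=101, D=32, E=101, F=61
Pot levels (distinct totals of non-folded players): 13, 32, 61, 101
Layer 1-13: 13 each from A, B, C, D, E, F = 13*6 = 78 chips; eligible A, B, C, D, E, F
Layer 14-32: 19 each from B, C, D, E, F = 19*5 = 95 chips; eligible B, C, D, E, F
Layer 33-61: 29 each from B, C, E, F = 29*4 = 116 chips; eligible B, C, E, F
Layer 62-101: 40 each from B, C, E = 40*3 = 120 chips; eligible B, C, E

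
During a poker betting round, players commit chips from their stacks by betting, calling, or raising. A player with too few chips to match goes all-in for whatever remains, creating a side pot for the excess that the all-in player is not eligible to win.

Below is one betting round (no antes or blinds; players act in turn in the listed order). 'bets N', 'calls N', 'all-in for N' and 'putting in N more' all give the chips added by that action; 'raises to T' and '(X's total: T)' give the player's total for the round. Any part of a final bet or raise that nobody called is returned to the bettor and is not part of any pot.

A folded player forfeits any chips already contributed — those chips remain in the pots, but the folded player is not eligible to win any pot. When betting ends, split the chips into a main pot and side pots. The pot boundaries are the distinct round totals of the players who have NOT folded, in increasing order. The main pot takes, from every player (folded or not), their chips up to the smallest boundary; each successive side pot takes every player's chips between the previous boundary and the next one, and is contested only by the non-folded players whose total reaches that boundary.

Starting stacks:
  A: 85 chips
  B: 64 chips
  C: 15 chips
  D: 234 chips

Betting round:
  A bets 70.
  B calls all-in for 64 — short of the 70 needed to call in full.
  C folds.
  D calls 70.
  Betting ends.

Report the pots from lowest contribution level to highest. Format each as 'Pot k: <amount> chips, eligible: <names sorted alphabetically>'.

Pot 1: 192 chips, eligible: A, B, D
Pot 2: 12 chips, eligible: A, D

Derivation:
Contributions: A=70, B=64, D=70
Folded: C
Pot levels (distinct totals of non-folded players): 64, 70
Layer 1-64: 64 each from A, B, D = 64*3 = 192 chips; eligible A, B, D
Layer 65-70: 6 each from A, D = 6*2 = 12 chips; eligible A, D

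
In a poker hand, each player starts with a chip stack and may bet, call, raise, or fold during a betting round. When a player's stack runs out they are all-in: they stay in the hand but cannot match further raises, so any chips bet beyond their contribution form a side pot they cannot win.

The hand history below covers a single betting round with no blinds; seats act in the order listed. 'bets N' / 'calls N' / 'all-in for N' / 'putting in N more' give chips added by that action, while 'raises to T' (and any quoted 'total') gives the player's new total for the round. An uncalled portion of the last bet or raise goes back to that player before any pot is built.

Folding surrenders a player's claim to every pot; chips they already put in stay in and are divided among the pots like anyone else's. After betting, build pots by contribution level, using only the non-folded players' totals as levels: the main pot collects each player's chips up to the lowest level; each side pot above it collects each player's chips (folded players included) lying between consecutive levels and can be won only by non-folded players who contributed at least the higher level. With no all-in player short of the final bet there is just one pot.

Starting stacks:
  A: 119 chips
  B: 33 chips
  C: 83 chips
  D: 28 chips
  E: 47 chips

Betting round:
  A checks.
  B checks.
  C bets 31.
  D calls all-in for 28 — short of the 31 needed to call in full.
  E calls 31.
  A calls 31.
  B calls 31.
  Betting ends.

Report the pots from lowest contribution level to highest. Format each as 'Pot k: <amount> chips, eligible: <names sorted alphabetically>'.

Contributions: A=31, B=31, C=31, D=28, E=31
Pot levels (distinct totals of non-folded players): 28, 31
Layer 1-28: 28 each from A, B, C, D, E = 28*5 = 140 chips; eligible A, B, C, D, E
Layer 29-31: 3 each from A, B, C, E = 3*4 = 12 chips; eligible A, B, C, E

Pot 1: 140 chips, eligible: A, B, C, D, E
Pot 2: 12 chips, eligible: A, B, C, E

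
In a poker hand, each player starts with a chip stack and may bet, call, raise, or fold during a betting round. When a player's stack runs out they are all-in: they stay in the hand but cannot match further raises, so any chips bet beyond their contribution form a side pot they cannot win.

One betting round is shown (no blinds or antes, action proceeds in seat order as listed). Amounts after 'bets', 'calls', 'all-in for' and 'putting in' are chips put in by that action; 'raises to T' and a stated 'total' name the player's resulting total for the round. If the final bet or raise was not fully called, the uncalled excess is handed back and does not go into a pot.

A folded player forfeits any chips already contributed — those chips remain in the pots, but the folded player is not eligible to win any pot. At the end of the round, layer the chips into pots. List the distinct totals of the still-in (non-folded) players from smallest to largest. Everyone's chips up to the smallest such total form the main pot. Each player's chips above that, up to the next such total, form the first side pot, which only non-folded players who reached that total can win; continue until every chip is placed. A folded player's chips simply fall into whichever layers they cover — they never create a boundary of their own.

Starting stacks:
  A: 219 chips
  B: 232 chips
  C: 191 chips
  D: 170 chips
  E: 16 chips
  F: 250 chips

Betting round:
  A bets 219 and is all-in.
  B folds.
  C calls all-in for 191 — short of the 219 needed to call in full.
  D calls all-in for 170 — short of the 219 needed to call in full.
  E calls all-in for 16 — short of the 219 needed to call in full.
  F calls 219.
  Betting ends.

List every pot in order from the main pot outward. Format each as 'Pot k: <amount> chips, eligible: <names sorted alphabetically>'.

Pot 1: 80 chips, eligible: A, C, D, E, F
Pot 2: 616 chips, eligible: A, C, D, F
Pot 3: 63 chips, eligible: A, C, F
Pot 4: 56 chips, eligible: A, F

Derivation:
Contributions: A=219, C=191, D=170, E=16, F=219
Folded: B
Pot levels (distinct totals of non-folded players): 16, 170, 191, 219
Layer 1-16: 16 each from A, C, D, E, F = 16*5 = 80 chips; eligible A, C, D, E, F
Layer 17-170: 154 each from A, C, D, F = 154*4 = 616 chips; eligible A, C, D, F
Layer 171-191: 21 each from A, C, F = 21*3 = 63 chips; eligible A, C, F
Layer 192-219: 28 each from A, F = 28*2 = 56 chips; eligible A, F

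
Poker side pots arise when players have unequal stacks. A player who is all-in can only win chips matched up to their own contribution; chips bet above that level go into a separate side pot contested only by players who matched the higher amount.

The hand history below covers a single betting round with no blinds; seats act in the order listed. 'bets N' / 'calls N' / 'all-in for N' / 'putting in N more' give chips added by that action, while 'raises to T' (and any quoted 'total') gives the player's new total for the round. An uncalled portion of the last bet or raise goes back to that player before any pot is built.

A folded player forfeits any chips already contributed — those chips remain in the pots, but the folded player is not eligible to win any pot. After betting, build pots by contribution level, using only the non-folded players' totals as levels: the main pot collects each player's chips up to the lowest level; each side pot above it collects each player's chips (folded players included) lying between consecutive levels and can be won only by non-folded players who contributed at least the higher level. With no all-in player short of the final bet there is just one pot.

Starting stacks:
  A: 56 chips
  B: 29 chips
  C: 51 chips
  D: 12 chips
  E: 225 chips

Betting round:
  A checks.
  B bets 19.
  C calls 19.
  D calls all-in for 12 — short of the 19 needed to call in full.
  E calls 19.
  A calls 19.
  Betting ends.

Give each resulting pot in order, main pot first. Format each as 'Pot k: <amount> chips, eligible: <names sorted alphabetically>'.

Pot 1: 60 chips, eligible: A, B, C, D, E
Pot 2: 28 chips, eligible: A, B, C, E

Derivation:
Contributions: A=19, B=19, C=19, D=12, E=19
Pot levels (distinct totals of non-folded players): 12, 19
Layer 1-12: 12 each from A, B, C, D, E = 12*5 = 60 chips; eligible A, B, C, D, E
Layer 13-19: 7 each from A, B, C, E = 7*4 = 28 chips; eligible A, B, C, E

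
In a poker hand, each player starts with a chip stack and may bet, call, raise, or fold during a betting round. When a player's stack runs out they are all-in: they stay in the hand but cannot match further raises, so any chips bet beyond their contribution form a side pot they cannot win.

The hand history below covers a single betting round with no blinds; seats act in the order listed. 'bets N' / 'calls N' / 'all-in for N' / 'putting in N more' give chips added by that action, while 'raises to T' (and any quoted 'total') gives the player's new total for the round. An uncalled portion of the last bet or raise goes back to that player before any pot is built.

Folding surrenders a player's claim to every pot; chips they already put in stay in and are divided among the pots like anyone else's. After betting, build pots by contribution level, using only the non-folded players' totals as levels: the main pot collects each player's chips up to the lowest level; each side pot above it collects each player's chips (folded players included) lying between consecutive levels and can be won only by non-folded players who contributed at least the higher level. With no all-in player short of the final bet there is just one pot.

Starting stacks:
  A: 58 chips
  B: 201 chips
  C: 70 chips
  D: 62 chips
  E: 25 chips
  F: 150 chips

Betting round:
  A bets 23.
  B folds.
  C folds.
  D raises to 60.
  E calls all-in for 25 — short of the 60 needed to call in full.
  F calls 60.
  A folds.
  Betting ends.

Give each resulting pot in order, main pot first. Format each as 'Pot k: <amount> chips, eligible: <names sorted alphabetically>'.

Pot 1: 98 chips, eligible: D, E, F
Pot 2: 70 chips, eligible: D, F

Derivation:
Contributions: A=23, D=60, E=25, F=60
Folded: A, B, C
Pot levels (distinct totals of non-folded players): 25, 60
Layer 1-25: A 23 + D 25 + E 25 + F 25 = 98 chips; eligible D, E, F
Layer 26-60: 35 each from D, F = 35*2 = 70 chips; eligible D, F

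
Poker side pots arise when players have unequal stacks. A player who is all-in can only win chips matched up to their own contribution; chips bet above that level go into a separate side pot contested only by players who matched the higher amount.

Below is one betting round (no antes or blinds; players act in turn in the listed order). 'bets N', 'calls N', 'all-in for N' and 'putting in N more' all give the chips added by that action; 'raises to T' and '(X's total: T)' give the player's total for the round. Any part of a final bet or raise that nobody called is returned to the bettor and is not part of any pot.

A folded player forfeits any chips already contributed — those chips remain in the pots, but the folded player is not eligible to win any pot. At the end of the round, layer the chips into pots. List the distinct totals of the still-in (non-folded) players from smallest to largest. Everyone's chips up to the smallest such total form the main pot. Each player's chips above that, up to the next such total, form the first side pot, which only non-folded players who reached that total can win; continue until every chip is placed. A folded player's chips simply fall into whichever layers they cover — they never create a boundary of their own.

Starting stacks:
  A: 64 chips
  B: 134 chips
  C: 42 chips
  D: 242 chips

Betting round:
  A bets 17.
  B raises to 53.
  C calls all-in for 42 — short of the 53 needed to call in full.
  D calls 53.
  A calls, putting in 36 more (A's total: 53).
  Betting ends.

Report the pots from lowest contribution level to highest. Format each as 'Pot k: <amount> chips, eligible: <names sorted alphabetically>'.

Contributions: A=53, B=53, C=42, D=53
Pot levels (distinct totals of non-folded players): 42, 53
Layer 1-42: 42 each from A, B, C, D = 42*4 = 168 chips; eligible A, B, C, D
Layer 43-53: 11 each from A, B, D = 11*3 = 33 chips; eligible A, B, D

Pot 1: 168 chips, eligible: A, B, C, D
Pot 2: 33 chips, eligible: A, B, D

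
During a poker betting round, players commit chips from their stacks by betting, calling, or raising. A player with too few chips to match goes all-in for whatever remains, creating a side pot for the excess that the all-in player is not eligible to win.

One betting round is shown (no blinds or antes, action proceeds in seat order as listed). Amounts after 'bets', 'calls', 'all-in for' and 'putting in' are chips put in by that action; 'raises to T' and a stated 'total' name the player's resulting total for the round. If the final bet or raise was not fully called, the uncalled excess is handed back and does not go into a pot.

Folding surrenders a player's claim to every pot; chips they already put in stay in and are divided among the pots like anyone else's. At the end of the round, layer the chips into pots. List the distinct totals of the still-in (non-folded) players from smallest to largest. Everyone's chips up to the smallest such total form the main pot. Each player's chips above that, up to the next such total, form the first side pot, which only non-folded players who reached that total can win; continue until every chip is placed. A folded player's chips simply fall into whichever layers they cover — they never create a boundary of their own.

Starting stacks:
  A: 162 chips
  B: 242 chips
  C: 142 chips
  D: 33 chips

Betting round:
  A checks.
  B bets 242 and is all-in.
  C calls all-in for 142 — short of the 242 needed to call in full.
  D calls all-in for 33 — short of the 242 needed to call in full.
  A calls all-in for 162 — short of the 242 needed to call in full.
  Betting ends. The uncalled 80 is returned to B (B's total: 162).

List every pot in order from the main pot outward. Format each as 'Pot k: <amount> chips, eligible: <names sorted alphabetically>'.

Contributions (after 80 returned to B): A=162, B=162, C=142, D=33
Pot levels (distinct totals of non-folded players): 33, 142, 162
Layer 1-33: 33 each from A, B, C, D = 33*4 = 132 chips; eligible A, B, C, D
Layer 34-142: 109 each from A, B, C = 109*3 = 327 chips; eligible A, B, C
Layer 143-162: 20 each from A, B = 20*2 = 40 chips; eligible A, B

Pot 1: 132 chips, eligible: A, B, C, D
Pot 2: 327 chips, eligible: A, B, C
Pot 3: 40 chips, eligible: A, B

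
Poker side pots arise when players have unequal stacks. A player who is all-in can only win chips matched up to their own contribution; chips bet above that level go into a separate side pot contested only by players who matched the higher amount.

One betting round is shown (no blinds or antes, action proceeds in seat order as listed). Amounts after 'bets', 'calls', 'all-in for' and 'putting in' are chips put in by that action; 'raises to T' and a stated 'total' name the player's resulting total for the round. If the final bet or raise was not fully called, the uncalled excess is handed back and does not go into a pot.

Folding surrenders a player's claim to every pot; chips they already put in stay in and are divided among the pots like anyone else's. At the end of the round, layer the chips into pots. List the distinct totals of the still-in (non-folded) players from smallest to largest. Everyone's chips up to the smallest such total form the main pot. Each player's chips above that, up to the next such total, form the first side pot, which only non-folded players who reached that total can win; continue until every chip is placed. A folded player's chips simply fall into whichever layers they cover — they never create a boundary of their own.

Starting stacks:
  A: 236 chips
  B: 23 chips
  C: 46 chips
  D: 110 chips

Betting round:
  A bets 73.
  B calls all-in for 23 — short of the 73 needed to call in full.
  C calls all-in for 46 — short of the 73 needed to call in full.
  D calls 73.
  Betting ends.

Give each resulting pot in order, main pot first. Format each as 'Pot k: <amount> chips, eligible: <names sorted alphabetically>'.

Pot 1: 92 chips, eligible: A, B, C, D
Pot 2: 69 chips, eligible: A, C, D
Pot 3: 54 chips, eligible: A, D

Derivation:
Contributions: A=73, B=23, C=46, D=73
Pot levels (distinct totals of non-folded players): 23, 46, 73
Layer 1-23: 23 each from A, B, C, D = 23*4 = 92 chips; eligible A, B, C, D
Layer 24-46: 23 each from A, C, D = 23*3 = 69 chips; eligible A, C, D
Layer 47-73: 27 each from A, D = 27*2 = 54 chips; eligible A, D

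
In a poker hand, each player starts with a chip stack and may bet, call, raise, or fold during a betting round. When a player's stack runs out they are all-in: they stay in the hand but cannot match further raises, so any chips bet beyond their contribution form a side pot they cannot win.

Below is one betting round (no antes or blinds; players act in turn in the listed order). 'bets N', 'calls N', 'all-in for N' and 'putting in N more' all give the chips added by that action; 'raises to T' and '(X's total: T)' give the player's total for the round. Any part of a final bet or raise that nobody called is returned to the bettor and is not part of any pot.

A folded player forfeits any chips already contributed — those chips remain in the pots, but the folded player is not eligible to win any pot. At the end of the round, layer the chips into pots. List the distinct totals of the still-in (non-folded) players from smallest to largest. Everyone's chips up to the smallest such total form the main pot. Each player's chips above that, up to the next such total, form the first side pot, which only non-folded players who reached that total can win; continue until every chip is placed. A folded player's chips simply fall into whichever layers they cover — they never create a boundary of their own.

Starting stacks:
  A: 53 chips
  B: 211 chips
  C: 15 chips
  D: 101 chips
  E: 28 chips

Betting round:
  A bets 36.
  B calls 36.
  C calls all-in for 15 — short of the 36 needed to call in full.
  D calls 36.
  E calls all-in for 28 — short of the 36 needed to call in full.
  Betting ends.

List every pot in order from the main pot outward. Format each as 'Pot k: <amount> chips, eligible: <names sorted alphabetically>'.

Contributions: A=36, B=36, C=15, D=36, E=28
Pot levels (distinct totals of non-folded players): 15, 28, 36
Layer 1-15: 15 each from A, B, C, D, E = 15*5 = 75 chips; eligible A, B, C, D, E
Layer 16-28: 13 each from A, B, D, E = 13*4 = 52 chips; eligible A, B, D, E
Layer 29-36: 8 each from A, B, D = 8*3 = 24 chips; eligible A, B, D

Pot 1: 75 chips, eligible: A, B, C, D, E
Pot 2: 52 chips, eligible: A, B, D, E
Pot 3: 24 chips, eligible: A, B, D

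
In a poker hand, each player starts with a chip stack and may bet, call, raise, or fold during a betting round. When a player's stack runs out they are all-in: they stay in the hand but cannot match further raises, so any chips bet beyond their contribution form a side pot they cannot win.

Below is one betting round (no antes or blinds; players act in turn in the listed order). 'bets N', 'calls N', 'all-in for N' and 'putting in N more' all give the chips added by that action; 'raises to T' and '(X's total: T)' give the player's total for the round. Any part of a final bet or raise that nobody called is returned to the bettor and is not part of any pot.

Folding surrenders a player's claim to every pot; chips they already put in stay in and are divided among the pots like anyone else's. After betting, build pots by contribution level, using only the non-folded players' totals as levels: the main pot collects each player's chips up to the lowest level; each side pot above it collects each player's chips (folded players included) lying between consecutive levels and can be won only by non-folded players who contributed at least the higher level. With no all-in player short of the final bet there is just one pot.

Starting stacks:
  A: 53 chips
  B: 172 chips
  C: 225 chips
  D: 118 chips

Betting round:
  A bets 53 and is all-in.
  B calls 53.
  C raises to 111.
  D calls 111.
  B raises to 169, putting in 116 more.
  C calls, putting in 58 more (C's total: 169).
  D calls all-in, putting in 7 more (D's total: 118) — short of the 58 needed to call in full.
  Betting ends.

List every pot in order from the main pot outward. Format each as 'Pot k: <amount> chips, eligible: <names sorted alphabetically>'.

Contributions: A=53, B=169, C=169, D=118
Pot levels (distinct totals of non-folded players): 53, 118, 169
Layer 1-53: 53 each from A, B, C, D = 53*4 = 212 chips; eligible A, B, C, D
Layer 54-118: 65 each from B, C, D = 65*3 = 195 chips; eligible B, C, D
Layer 119-169: 51 each from B, C = 51*2 = 102 chips; eligible B, C

Pot 1: 212 chips, eligible: A, B, C, D
Pot 2: 195 chips, eligible: B, C, D
Pot 3: 102 chips, eligible: B, C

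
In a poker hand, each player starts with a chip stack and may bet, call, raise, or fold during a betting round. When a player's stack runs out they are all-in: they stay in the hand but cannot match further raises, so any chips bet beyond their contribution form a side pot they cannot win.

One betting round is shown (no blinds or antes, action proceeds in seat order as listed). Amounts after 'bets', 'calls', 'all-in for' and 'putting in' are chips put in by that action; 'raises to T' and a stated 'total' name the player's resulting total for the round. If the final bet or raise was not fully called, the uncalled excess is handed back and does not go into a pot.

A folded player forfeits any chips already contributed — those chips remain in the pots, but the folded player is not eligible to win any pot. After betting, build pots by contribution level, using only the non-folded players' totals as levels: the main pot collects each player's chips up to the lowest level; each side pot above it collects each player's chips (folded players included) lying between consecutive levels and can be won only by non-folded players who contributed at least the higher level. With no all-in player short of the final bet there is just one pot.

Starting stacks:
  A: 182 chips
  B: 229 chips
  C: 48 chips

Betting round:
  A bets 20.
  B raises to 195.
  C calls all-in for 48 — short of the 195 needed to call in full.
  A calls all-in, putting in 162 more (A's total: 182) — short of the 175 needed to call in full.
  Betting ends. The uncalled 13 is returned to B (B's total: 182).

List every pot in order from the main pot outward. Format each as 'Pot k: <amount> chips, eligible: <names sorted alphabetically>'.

Contributions (after 13 returned to B): A=182, B=182, C=48
Pot levels (distinct totals of non-folded players): 48, 182
Layer 1-48: 48 each from A, B, C = 48*3 = 144 chips; eligible A, B, C
Layer 49-182: 134 each from A, B = 134*2 = 268 chips; eligible A, B

Pot 1: 144 chips, eligible: A, B, C
Pot 2: 268 chips, eligible: A, B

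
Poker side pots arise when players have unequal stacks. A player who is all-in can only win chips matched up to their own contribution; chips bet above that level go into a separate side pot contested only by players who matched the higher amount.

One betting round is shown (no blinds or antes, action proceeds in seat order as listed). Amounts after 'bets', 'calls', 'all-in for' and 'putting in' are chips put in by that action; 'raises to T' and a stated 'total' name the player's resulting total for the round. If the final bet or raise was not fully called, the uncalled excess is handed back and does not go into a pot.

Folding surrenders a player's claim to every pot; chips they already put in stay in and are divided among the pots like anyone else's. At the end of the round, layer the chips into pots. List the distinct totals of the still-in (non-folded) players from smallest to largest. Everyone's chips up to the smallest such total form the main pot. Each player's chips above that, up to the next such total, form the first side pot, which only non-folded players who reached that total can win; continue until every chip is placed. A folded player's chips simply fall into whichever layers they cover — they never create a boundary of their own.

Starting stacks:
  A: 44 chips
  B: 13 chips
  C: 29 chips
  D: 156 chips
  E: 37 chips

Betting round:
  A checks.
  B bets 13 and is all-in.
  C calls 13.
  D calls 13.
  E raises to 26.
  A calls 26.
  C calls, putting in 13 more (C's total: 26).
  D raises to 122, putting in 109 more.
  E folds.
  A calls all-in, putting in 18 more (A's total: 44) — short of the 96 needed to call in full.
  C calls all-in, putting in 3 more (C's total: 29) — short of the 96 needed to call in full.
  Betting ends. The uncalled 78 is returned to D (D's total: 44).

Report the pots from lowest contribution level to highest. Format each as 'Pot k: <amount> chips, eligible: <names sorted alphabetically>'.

Contributions (after 78 returned to D): A=44, B=13, C=29, D=44, E=26
Folded: E
Pot levels (distinct totals of non-folded players): 13, 29, 44
Layer 1-13: 13 each from A, B, C, D, E = 13*5 = 65 chips; eligible A, B, C, D
Layer 14-29: A 16 + C 16 + D 16 + E 13 = 61 chips; eligible A, C, D
Layer 30-44: 15 each from A, D = 15*2 = 30 chips; eligible A, D

Pot 1: 65 chips, eligible: A, B, C, D
Pot 2: 61 chips, eligible: A, C, D
Pot 3: 30 chips, eligible: A, D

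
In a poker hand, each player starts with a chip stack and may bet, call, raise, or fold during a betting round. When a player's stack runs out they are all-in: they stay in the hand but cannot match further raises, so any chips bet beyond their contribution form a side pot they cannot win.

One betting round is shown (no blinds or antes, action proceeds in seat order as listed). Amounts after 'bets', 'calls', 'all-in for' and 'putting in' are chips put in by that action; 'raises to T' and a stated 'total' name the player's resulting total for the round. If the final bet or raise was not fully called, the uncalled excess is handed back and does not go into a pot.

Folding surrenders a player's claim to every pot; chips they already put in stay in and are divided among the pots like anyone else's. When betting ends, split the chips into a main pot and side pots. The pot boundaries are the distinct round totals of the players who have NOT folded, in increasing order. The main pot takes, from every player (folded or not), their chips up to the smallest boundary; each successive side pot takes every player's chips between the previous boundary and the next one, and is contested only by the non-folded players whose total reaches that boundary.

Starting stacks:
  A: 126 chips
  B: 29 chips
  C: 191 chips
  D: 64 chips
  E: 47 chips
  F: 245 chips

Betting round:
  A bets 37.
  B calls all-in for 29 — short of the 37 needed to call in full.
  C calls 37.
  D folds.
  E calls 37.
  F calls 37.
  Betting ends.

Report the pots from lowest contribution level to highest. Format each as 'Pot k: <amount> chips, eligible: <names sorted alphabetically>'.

Pot 1: 145 chips, eligible: A, B, C, E, F
Pot 2: 32 chips, eligible: A, C, E, F

Derivation:
Contributions: A=37, B=29, C=37, E=37, F=37
Folded: D
Pot levels (distinct totals of non-folded players): 29, 37
Layer 1-29: 29 each from A, B, C, E, F = 29*5 = 145 chips; eligible A, B, C, E, F
Layer 30-37: 8 each from A, C, E, F = 8*4 = 32 chips; eligible A, C, E, F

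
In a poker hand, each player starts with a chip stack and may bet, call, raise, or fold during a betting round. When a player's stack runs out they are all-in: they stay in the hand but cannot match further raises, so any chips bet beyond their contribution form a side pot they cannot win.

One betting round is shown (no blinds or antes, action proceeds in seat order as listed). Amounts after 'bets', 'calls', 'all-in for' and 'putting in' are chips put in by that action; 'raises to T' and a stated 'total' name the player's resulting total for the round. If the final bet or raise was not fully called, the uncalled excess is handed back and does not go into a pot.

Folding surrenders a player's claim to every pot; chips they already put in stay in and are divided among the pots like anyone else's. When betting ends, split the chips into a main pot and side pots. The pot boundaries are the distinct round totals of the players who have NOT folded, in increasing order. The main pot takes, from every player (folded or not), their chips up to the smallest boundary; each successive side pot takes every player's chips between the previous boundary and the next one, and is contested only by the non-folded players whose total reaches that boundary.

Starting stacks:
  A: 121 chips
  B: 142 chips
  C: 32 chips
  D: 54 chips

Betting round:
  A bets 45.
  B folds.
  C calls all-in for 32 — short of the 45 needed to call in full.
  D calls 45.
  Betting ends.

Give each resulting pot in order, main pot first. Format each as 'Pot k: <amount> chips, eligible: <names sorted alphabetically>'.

Contributions: A=45, C=32, D=45
Folded: B
Pot levels (distinct totals of non-folded players): 32, 45
Layer 1-32: 32 each from A, C, D = 32*3 = 96 chips; eligible A, C, D
Layer 33-45: 13 each from A, D = 13*2 = 26 chips; eligible A, D

Pot 1: 96 chips, eligible: A, C, D
Pot 2: 26 chips, eligible: A, D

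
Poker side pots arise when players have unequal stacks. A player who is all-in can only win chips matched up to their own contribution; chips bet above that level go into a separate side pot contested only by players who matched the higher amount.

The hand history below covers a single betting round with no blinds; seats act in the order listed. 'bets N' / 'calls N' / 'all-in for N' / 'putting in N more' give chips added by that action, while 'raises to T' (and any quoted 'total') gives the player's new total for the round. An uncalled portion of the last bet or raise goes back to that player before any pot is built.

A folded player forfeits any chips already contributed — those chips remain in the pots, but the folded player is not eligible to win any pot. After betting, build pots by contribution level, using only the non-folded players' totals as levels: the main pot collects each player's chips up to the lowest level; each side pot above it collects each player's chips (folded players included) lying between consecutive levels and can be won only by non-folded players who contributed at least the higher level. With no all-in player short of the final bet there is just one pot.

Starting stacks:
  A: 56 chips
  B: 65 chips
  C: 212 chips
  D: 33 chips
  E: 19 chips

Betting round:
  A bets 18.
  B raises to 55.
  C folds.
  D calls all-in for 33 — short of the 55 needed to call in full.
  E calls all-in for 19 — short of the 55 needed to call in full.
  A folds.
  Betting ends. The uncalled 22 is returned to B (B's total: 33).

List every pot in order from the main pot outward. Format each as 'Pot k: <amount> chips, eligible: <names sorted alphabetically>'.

Contributions (after 22 returned to B): A=18, B=33, D=33, E=19
Folded: A, C
Pot levels (distinct totals of non-folded players): 19, 33
Layer 1-19: A 18 + B 19 + D 19 + E 19 = 75 chips; eligible B, D, E
Layer 20-33: 14 each from B, D = 14*2 = 28 chips; eligible B, D

Pot 1: 75 chips, eligible: B, D, E
Pot 2: 28 chips, eligible: B, D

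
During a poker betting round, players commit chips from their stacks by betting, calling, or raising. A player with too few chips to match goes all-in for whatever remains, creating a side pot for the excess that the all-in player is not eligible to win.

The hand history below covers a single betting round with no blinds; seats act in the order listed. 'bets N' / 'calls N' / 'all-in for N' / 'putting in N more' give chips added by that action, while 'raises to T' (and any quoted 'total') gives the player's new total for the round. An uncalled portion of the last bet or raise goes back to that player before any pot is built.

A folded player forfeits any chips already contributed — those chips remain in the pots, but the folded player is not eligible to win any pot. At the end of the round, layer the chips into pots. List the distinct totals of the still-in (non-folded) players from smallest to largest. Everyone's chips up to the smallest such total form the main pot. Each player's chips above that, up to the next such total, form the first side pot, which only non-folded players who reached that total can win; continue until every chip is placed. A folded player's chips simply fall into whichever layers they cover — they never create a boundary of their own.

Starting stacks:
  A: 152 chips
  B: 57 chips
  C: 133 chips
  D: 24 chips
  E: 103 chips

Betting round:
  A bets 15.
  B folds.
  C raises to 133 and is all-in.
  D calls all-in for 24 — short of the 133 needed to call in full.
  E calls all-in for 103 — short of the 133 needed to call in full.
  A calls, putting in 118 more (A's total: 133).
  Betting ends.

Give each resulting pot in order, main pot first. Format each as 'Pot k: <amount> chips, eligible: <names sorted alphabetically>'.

Contributions: A=133, C=133, D=24, E=103
Folded: B
Pot levels (distinct totals of non-folded players): 24, 103, 133
Layer 1-24: 24 each from A, C, D, E = 24*4 = 96 chips; eligible A, C, D, E
Layer 25-103: 79 each from A, C, E = 79*3 = 237 chips; eligible A, C, E
Layer 104-133: 30 each from A, C = 30*2 = 60 chips; eligible A, C

Pot 1: 96 chips, eligible: A, C, D, E
Pot 2: 237 chips, eligible: A, C, E
Pot 3: 60 chips, eligible: A, C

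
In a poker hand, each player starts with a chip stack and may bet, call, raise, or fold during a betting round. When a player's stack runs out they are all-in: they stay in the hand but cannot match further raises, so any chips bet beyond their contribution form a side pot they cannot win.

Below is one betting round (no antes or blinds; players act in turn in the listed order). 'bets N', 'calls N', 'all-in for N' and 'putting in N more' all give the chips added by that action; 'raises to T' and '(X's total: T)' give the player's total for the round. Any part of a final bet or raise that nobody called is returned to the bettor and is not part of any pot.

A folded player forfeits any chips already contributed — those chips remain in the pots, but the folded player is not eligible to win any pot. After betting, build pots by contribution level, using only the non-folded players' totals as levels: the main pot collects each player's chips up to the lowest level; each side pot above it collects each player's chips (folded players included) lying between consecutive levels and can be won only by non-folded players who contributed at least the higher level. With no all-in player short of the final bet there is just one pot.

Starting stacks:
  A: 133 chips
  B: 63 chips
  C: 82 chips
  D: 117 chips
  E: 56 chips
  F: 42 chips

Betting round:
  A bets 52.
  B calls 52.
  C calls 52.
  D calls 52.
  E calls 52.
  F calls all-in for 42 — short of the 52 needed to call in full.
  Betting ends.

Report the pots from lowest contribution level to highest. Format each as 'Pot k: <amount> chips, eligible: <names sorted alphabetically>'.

Contributions: A=52, B=52, C=52, D=52, E=52, F=42
Pot levels (distinct totals of non-folded players): 42, 52
Layer 1-42: 42 each from A, B, C, D, E, F = 42*6 = 252 chips; eligible A, B, C, D, E, F
Layer 43-52: 10 each from A, B, C, D, E = 10*5 = 50 chips; eligible A, B, C, D, E

Pot 1: 252 chips, eligible: A, B, C, D, E, F
Pot 2: 50 chips, eligible: A, B, C, D, E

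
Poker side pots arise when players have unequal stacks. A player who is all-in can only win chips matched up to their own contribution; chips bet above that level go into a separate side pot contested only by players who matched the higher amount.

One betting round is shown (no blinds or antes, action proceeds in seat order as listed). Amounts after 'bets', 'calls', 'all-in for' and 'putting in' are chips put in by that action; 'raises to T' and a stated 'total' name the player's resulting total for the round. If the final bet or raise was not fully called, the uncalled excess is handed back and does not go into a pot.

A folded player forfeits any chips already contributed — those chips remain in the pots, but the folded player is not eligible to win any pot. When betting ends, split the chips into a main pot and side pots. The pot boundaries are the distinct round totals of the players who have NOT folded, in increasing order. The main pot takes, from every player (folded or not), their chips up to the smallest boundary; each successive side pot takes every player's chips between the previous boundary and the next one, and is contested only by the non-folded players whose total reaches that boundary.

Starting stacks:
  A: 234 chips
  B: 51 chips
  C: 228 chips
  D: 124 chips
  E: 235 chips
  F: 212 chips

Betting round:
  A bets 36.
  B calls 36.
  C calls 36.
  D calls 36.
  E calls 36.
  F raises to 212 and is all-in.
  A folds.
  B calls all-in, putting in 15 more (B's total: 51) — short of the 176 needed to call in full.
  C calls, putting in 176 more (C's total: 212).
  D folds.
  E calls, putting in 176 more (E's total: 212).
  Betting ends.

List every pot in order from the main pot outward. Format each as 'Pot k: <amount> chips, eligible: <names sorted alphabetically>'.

Pot 1: 276 chips, eligible: B, C, E, F
Pot 2: 483 chips, eligible: C, E, F

Derivation:
Contributions: A=36, B=51, C=212, D=36, E=212, F=212
Folded: A, D
Pot levels (distinct totals of non-folded players): 51, 212
Layer 1-51: A 36 + B 51 + C 51 + D 36 + E 51 + F 51 = 276 chips; eligible B, C, E, F
Layer 52-212: 161 each from C, E, F = 161*3 = 483 chips; eligible C, E, F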